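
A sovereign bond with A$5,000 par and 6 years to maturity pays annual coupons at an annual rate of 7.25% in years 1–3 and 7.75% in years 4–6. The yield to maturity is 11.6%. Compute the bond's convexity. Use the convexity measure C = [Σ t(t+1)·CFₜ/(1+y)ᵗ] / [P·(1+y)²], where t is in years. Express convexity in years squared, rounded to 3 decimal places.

26.065

With y = 0.116:
  t   CF        PV=CF/(1+0.116)^t    t·PV        t(t+1)·PV
  1       362.50       324.8208       324.8208         649.6416
  2       362.50       291.0581       582.1161       1,746.3483
  3       362.50       260.8047       782.4141       3,129.6565
  4       387.50       249.8129       999.2518       4,996.2588
  5       387.50       223.8467     1,119.2336       6,715.4016
  6     5,387.50     2,788.7020    16,732.2123     117,125.4860
  Σ                  4,139.0453    20,540.0487     134,362.7928
P = 4,139.0453.
Convexity = Σ t(t+1)·PV / [P·(1+y)²] = 134,362.7928 / (4,139.0453 × 1.245456) = 26.06456.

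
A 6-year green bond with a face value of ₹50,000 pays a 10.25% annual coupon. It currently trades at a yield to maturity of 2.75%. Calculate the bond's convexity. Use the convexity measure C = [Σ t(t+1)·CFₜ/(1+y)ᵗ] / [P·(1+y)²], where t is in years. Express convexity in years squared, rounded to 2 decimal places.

30.77

With y = 0.0275:
  t   CF        PV=CF/(1+0.0275)^t    t·PV        t(t+1)·PV
  1     5,125.00     4,987.8345     4,987.8345       9,975.6691
  2     5,125.00     4,854.3402     9,708.6804      29,126.0412
  3     5,125.00     4,724.4187    14,173.2560      56,693.0242
  4     5,125.00     4,597.9744    18,391.8975      91,959.4877
  5     5,125.00     4,474.9142    22,374.5712     134,247.4273
  6    55,125.00    46,844.3934   281,066.3602   1,967,464.5212
  Σ                 70,483.8754   350,702.5999   2,289,466.1707
P = 70,483.8754.
Convexity = Σ t(t+1)·PV / [P·(1+y)²] = 2,289,466.1707 / (70,483.8754 × 1.055756) = 30.76669.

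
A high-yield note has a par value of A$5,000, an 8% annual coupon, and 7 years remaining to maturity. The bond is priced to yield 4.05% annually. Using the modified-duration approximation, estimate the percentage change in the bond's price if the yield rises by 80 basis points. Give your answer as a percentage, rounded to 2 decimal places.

-4.44%

Periodic yield y = 0.0405. Modified duration first:
  t   CF        PV=CF/(1+0.0405)^t    t·PV
  1       400.00       384.4306       384.4306
  2       400.00       369.4671       738.9343
  3       400.00       355.0862     1,065.2585
  4       400.00       341.2649     1,365.0597
  5       400.00       327.9817     1,639.9083
  6       400.00       315.2154     1,891.2926
  7     5,400.00     4,089.7727    28,628.4087
  Σ                  6,183.2186    35,713.2927
P = 6,183.2186; D_Mac = 5.77584 yrs; D_mod = 5.77584/(1+0.0405) = 5.55103 yrs.
ΔP/P ≈ -D_mod · Δy = -5.55103 × (+0.008) = -0.044408 = -4.4408%.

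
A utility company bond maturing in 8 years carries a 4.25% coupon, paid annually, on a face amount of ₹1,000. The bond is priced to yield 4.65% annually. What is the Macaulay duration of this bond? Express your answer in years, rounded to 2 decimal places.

6.93 years

Periodic yield y = 0.0465. Discount each cash flow and weight by its year:
  t   CF        PV=CF/(1+0.0465)^t    t·PV
  1        42.50        40.6116        40.6116
  2        42.50        38.8070        77.6141
  3        42.50        37.0827       111.2481
  4        42.50        35.4350       141.7399
  5        42.50        33.8605       169.3023
  6        42.50        32.3559       194.1354
  7        42.50        30.9182       216.4274
  8     1,042.50       724.7066     5,797.6526
  Σ                    973.7774     6,748.7313
Price P = Σ PV = 973.7774.
Macaulay duration = Σ(t·PV) / P = 6,748.7313 / 973.7774 = 6.93047 years.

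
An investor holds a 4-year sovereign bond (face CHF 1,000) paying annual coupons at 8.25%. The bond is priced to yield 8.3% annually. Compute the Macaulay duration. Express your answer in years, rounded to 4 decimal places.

Periodic yield y = 0.083. Discount each cash flow and weight by its year:
  t   CF        PV=CF/(1+0.083)^t    t·PV
  1        82.50        76.1773        76.1773
  2        82.50        70.3391       140.6783
  3        82.50        64.9484       194.8453
  4     1,082.50       786.8901     3,147.5604
  Σ                    998.3549     3,559.2612
Price P = Σ PV = 998.3549.
Macaulay duration = Σ(t·PV) / P = 3,559.2612 / 998.3549 = 3.56513 years.

3.5651 years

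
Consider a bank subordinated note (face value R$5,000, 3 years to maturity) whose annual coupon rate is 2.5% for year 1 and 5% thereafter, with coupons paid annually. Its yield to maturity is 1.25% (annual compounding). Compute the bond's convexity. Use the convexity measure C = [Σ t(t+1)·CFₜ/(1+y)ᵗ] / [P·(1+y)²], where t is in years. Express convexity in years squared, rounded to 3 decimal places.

11.220

With y = 0.0125:
  t   CF        PV=CF/(1+0.0125)^t    t·PV        t(t+1)·PV
  1       125.00       123.4568       123.4568         246.9136
  2       250.00       243.8653       487.7305       1,463.1916
  3     5,250.00     5,057.9462    15,173.8387      60,695.3547
  Σ                  5,425.2683    15,785.0260      62,405.4599
P = 5,425.2683.
Convexity = Σ t(t+1)·PV / [P·(1+y)²] = 62,405.4599 / (5,425.2683 × 1.025156) = 11.22048.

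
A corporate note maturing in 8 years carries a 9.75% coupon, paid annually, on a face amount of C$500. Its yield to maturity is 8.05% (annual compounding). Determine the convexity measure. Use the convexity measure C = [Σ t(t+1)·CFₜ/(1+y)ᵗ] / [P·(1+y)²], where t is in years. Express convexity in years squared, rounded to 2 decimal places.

41.60

With y = 0.0805:
  t   CF        PV=CF/(1+0.0805)^t    t·PV        t(t+1)·PV
  1        48.75        45.1180        45.1180          90.2360
  2        48.75        41.7566        83.5132         250.5396
  3        48.75        38.6456       115.9369         463.7475
  4        48.75        35.7664       143.0657         715.3285
  5        48.75        33.1017       165.5087         993.0521
  6        48.75        30.6356       183.8134       1,286.6940
  7        48.75        28.3531       198.4720       1,587.7761
  8       548.75       295.3768     2,363.0143      21,267.1287
  Σ                    548.7539     3,298.4422      26,654.5024
P = 548.7539.
Convexity = Σ t(t+1)·PV / [P·(1+y)²] = 26,654.5024 / (548.7539 × 1.167480) = 41.60480.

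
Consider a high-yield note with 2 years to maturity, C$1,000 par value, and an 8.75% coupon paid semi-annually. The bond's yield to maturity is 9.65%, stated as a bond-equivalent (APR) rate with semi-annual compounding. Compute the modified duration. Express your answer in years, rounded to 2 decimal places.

1.79 years

Periodic yield y = 0.04825. First find Macaulay duration:
  t   CF        PV=CF/(1+0.04825)^t    t·PV
  1        43.75        41.7362        41.7362
  2        43.75        39.8151        79.6303
  3        43.75        37.9825       113.9475
  4     1,043.75       864.4443     3,457.7771
  Σ                    983.9781     3,693.0911
P = 983.9781; Macaulay duration = 3,693.0911 / 983.9781 = 3.75322 half-year periods = 1.87661 years.
Modified duration = D_Mac / (1 + y) = 1.87661 / 1.04825 = 1.79023 years.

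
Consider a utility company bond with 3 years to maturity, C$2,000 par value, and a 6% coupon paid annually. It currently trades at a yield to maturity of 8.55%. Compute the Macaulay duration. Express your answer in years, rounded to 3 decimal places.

2.827 years

Periodic yield y = 0.0855. Discount each cash flow and weight by its year:
  t   CF        PV=CF/(1+0.0855)^t    t·PV
  1       120.00       110.5481       110.5481
  2       120.00       101.8408       203.6815
  3     2,120.00     1,657.4727     4,972.4180
  Σ                  1,869.8616     5,286.6477
Price P = Σ PV = 1,869.8616.
Macaulay duration = Σ(t·PV) / P = 5,286.6477 / 1,869.8616 = 2.82729 years.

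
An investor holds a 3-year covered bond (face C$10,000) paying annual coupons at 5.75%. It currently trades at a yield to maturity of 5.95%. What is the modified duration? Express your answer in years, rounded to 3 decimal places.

2.680 years

Periodic yield y = 0.0595. First find Macaulay duration:
  t   CF        PV=CF/(1+0.0595)^t    t·PV
  1       575.00       542.7088       542.7088
  2       575.00       512.2311     1,024.4622
  3    10,575.00     8,891.5504    26,674.6511
  Σ                  9,946.4903    28,241.8221
P = 9,946.4903; Macaulay duration = 28,241.8221 / 9,946.4903 = 2.83938 years.
Modified duration = D_Mac / (1 + y) = 2.83938 / 1.0595 = 2.67992 years.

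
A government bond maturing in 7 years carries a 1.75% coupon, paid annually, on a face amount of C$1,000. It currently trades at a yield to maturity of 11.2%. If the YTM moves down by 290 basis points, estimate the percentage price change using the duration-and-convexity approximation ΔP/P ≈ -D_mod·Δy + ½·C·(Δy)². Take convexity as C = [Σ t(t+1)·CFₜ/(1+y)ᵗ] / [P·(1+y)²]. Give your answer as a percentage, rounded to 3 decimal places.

With y = 0.112:
  t   CF        PV=CF/(1+0.112)^t    t·PV        t(t+1)·PV
  1        17.50        15.7374        15.7374          31.4748
  2        17.50        14.1523        28.3047          84.9141
  3        17.50        12.7269        38.1808         152.7232
  4        17.50        11.4451        45.7803         228.9016
  5        17.50        10.2923        51.4617         308.7702
  6        17.50         9.2557        55.5342         388.7394
  7     1,017.50       483.9505     3,387.6532      27,101.2258
  Σ                    557.5603     3,622.6524      28,296.7491
P = 557.5603; D_Mac = 6.49733 yrs; D_mod = 5.84292 yrs; C = 41.04263.
Duration effect: -5.84292 × (-0.029) = +0.169445
Convexity effect: 0.5 × 41.04263 × (-0.029)² = +0.0172584
ΔP/P ≈ +0.169445 + 0.0172584 = +0.186703 = +18.6703%.

+18.670%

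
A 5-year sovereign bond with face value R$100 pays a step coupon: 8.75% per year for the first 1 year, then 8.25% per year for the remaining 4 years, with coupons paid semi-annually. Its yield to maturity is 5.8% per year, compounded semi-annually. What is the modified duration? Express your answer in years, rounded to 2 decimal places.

4.11 years

Periodic yield y = 0.029. First find Macaulay duration:
  t   CF        PV=CF/(1+0.029)^t    t·PV
  1        4.375         4.2517         4.2517
  2        4.375         4.1319         8.2638
  3        4.125         3.7860        11.3579
  4        4.125         3.6793        14.7171
  5        4.125         3.5756        17.8779
  6        4.125         3.4748        20.8489
  7        4.125         3.3769        23.6382
  8        4.125         3.2817        26.2537
  9        4.125         3.1892        28.7031
  10     104.125        78.2350       782.3503
  Σ                    110.9821       938.2626
P = 110.9821; Macaulay duration = 938.2626 / 110.9821 = 8.45418 half-year periods = 4.22709 years.
Modified duration = D_Mac / (1 + y) = 4.22709 / 1.029 = 4.10796 years.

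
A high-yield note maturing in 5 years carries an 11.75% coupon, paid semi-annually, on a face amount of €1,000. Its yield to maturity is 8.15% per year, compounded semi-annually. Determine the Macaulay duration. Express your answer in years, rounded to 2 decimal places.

4.00 years

Periodic yield y = 0.04075. Discount each cash flow and weight by its period:
  t   CF        PV=CF/(1+0.04075)^t    t·PV
  1        58.75        56.4497        56.4497
  2        58.75        54.2394       108.4788
  3        58.75        52.1157       156.3471
  4        58.75        50.0751       200.3006
  5        58.75        48.1145       240.5724
  6        58.75        46.2306       277.3835
  7        58.75        44.4204       310.9431
  8        58.75        42.6812       341.4495
  9        58.75        41.0100       369.0903
  10    1,058.75       710.1159     7,101.1589
  Σ                  1,145.4526     9,162.1739
Price P = Σ PV = 1,145.4526.
Macaulay duration = Σ(t·PV) / P = 9,162.1739 / 1,145.4526 = 7.99874 half-year periods.
In years: 7.99874 / 2 = 3.99937 years.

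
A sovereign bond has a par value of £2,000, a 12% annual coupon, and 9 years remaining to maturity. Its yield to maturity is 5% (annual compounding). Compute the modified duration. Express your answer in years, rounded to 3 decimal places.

Periodic yield y = 0.05. First find Macaulay duration:
  t   CF        PV=CF/(1+0.05)^t    t·PV
  1       240.00       228.5714       228.5714
  2       240.00       217.6871       435.3741
  3       240.00       207.3210       621.9631
  4       240.00       197.4486       789.7944
  5       240.00       188.0463       940.2314
  6       240.00       179.0917     1,074.5502
  7       240.00       170.5635     1,193.9446
  8       240.00       162.4414     1,299.5316
  9     2,240.00     1,443.9240    12,995.3158
  Σ                  2,995.0950    19,579.2766
P = 2,995.0950; Macaulay duration = 19,579.2766 / 2,995.0950 = 6.53711 years.
Modified duration = D_Mac / (1 + y) = 6.53711 / 1.05 = 6.22582 years.

6.226 years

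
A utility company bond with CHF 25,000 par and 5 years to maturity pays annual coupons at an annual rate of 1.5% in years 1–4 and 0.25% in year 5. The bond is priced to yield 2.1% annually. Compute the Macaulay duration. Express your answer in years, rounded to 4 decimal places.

Periodic yield y = 0.021. Discount each cash flow and weight by its year:
  t   CF        PV=CF/(1+0.021)^t    t·PV
  1       375.00       367.2870       367.2870
  2       375.00       359.7326       719.4652
  3       375.00       352.3336     1,057.0008
  4       375.00       345.0868     1,380.3470
  5    25,062.50    22,588.9310   112,944.6552
  Σ                 24,013.3709   116,468.7551
Price P = Σ PV = 24,013.3709.
Macaulay duration = Σ(t·PV) / P = 116,468.7551 / 24,013.3709 = 4.85016 years.

4.8502 years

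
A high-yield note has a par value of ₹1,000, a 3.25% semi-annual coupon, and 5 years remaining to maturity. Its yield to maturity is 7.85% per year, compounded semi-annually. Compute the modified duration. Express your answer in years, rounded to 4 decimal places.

Periodic yield y = 0.03925. First find Macaulay duration:
  t   CF        PV=CF/(1+0.03925)^t    t·PV
  1        16.25        15.6363        15.6363
  2        16.25        15.0457        30.0915
  3        16.25        14.4775        43.4325
  4        16.25        13.9307        55.7228
  5        16.25        13.4046        67.0229
  6        16.25        12.8983        77.3899
  7        16.25        12.4112        86.8783
  8        16.25        11.9424        95.5395
  9        16.25        11.4914       103.4226
  10    1,016.25       691.5128     6,915.1281
  Σ                    812.7509     7,490.2644
P = 812.7509; Macaulay duration = 7,490.2644 / 812.7509 = 9.21594 half-year periods = 4.60797 years.
Modified duration = D_Mac / (1 + y) = 4.60797 / 1.03925 = 4.43394 years.

4.4339 years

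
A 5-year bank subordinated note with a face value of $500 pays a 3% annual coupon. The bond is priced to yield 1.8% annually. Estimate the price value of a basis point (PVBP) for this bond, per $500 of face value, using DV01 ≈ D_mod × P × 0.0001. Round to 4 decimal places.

Periodic yield y = 0.018.
  t   CF        PV=CF/(1+0.018)^t    t·PV
  1        15.00        14.7348        14.7348
  2        15.00        14.4742        28.9485
  3        15.00        14.2183        42.6549
  4        15.00        13.9669        55.8676
  5       515.00       471.0514     2,355.2572
  Σ                    528.4457     2,497.4630
P = 528.4457; D_Mac = 4.72605 yrs; D_mod = 4.64249 yrs.
DV01 ≈ 4.64249 × 528.4457 × 0.0001 = 0.245330.

$0.2453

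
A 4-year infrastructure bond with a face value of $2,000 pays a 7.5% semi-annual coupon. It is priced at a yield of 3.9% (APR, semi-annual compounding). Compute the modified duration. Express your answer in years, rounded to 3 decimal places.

3.494 years

Periodic yield y = 0.0195. First find Macaulay duration:
  t   CF        PV=CF/(1+0.0195)^t    t·PV
  1        75.00        73.5655        73.5655
  2        75.00        72.1584       144.3168
  3        75.00        70.7782       212.3346
  4        75.00        69.4244       277.6977
  5        75.00        68.0966       340.4828
  6        75.00        66.7941       400.7644
  7        75.00        65.5165       458.6155
  8     2,075.00     1,777.9529    14,223.6235
  Σ                  2,264.2865    16,131.4007
P = 2,264.2865; Macaulay duration = 16,131.4007 / 2,264.2865 = 7.12428 half-year periods = 3.56214 years.
Modified duration = D_Mac / (1 + y) = 3.56214 / 1.0195 = 3.49400 years.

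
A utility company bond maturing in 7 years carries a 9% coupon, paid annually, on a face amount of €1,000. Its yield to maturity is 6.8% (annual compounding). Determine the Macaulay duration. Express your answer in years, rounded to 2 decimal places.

Periodic yield y = 0.068. Discount each cash flow and weight by its year:
  t   CF        PV=CF/(1+0.068)^t    t·PV
  1        90.00        84.2697        84.2697
  2        90.00        78.9042       157.8084
  3        90.00        73.8803       221.6410
  4        90.00        69.1763       276.7053
  5        90.00        64.7718       323.8592
  6        90.00        60.6478       363.8868
  7     1,090.00       687.7455     4,814.2182
  Σ                  1,119.3956     6,242.3884
Price P = Σ PV = 1,119.3956.
Macaulay duration = Σ(t·PV) / P = 6,242.3884 / 1,119.3956 = 5.57657 years.

5.58 years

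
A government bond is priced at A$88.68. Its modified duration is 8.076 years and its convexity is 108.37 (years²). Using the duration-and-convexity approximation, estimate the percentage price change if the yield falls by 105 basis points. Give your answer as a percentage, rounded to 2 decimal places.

Duration effect: -D_mod·Δy = -8.076 × (-0.0105) = +0.084798
Convexity effect: ½·C·(Δy)² = 0.5 × 108.37 × (-0.0105)² = +0.00597389625
ΔP/P ≈ +0.084798 + 0.00597389625 = +0.09077189625
= +9.077189625%.

+9.08%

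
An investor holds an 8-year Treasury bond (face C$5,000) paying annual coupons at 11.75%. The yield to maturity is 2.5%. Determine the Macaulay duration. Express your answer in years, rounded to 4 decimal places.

Periodic yield y = 0.025. Discount each cash flow and weight by its year:
  t   CF        PV=CF/(1+0.025)^t    t·PV
  1       587.50       573.1707       573.1707
  2       587.50       559.1910     1,118.3819
  3       587.50       545.5522     1,636.6565
  4       587.50       532.2460     2,128.9840
  5       587.50       519.2644     2,596.3220
  6       587.50       506.5994     3,039.5965
  7       587.50       494.2433     3,459.7033
  8     5,587.50     4,585.9215    36,687.3717
  Σ                  8,316.1884    51,240.1865
Price P = Σ PV = 8,316.1884.
Macaulay duration = Σ(t·PV) / P = 51,240.1865 / 8,316.1884 = 6.16150 years.

6.1615 years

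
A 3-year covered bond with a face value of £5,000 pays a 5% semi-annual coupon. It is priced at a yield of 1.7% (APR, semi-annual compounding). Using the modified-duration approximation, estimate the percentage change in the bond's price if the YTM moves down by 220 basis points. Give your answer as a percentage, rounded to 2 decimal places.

Periodic yield y = 0.0085. Modified duration first:
  t   CF        PV=CF/(1+0.0085)^t    t·PV
  1       125.00       123.9465       123.9465
  2       125.00       122.9018       245.8036
  3       125.00       121.8659       365.5978
  4       125.00       120.8388       483.3552
  5       125.00       119.8203       599.1016
  6     5,125.00     4,871.2280    29,227.3678
  Σ                  5,480.6013    31,045.1725
P = 5,480.6013; D_Mac = 5.66456 half-year periods = 2.83228 yrs; D_mod = 2.83228/(1+0.0085) = 2.80841 yrs.
ΔP/P ≈ -D_mod · Δy = -2.80841 × (-0.022) = +0.061785 = +6.1785%.

+6.18%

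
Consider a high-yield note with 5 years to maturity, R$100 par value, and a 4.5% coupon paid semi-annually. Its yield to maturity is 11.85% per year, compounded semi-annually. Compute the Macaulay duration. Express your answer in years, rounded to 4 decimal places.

4.4329 years

Periodic yield y = 0.05925. Discount each cash flow and weight by its period:
  t   CF        PV=CF/(1+0.05925)^t    t·PV
  1         2.25         2.1241         2.1241
  2         2.25         2.0053         4.0107
  3         2.25         1.8932         5.6795
  4         2.25         1.7873         7.1491
  5         2.25         1.6873         8.4365
  6         2.25         1.5929         9.5575
  7         2.25         1.5038        10.5267
  8         2.25         1.4197        11.3576
  9         2.25         1.3403        12.0625
  10      102.25        57.5014       575.0142
  Σ                     72.8553       645.9183
Price P = Σ PV = 72.8553.
Macaulay duration = Σ(t·PV) / P = 645.9183 / 72.8553 = 8.86577 half-year periods.
In years: 8.86577 / 2 = 4.43288 years.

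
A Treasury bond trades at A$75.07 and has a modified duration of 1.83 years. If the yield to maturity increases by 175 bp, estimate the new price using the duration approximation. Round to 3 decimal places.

Duration approximation: ΔP/P ≈ -D_mod · Δy = -1.83 × (+0.0175) = -0.032025.
New price ≈ 75.07 × (1 - 0.032025) = 72.66588325.

A$72.666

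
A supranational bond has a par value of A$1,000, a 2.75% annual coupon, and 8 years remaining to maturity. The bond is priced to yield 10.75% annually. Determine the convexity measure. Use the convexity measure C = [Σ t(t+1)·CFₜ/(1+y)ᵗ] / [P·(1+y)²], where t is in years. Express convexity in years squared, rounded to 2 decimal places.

49.30

With y = 0.1075:
  t   CF        PV=CF/(1+0.1075)^t    t·PV        t(t+1)·PV
  1        27.50        24.8307        24.8307          49.6614
  2        27.50        22.4205        44.8410         134.5230
  3        27.50        20.2442        60.7327         242.9309
  4        27.50        18.2792        73.1169         365.5845
  5        27.50        16.5049        82.5247         495.1483
  6        27.50        14.9029        89.4173         625.9211
  7        27.50        13.4563        94.1943         753.5543
  8     1,027.50       453.9750     3,631.8001      32,686.2011
  Σ                    584.6138     4,101.4577      35,353.5245
P = 584.6138.
Convexity = Σ t(t+1)·PV / [P·(1+y)²] = 35,353.5245 / (584.6138 × 1.226556) = 49.30332.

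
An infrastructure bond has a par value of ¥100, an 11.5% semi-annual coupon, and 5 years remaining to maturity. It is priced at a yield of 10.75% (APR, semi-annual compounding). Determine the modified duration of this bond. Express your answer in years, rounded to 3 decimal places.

Periodic yield y = 0.05375. First find Macaulay duration:
  t   CF        PV=CF/(1+0.05375)^t    t·PV
  1         5.75         5.4567         5.4567
  2         5.75         5.1784        10.3567
  3         5.75         4.9142        14.7427
  4         5.75         4.6636        18.6542
  5         5.75         4.4257        22.1284
  6         5.75         4.1999        25.1996
  7         5.75         3.9857        27.8999
  8         5.75         3.7824        30.2592
  9         5.75         3.5895        32.3052
  10      105.75        62.6476       626.4761
  Σ                    102.8436       813.4787
P = 102.8436; Macaulay duration = 813.4787 / 102.8436 = 7.90986 half-year periods = 3.95493 years.
Modified duration = D_Mac / (1 + y) = 3.95493 / 1.05375 = 3.75320 years.

3.753 years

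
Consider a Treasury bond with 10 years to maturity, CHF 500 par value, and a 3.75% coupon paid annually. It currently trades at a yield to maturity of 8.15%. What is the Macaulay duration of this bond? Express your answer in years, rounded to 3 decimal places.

8.182 years

Periodic yield y = 0.0815. Discount each cash flow and weight by its year:
  t   CF        PV=CF/(1+0.0815)^t    t·PV
  1        18.75        17.3370        17.3370
  2        18.75        16.0305        32.0611
  3        18.75        14.8225        44.4675
  4        18.75        13.7055        54.8220
  5        18.75        12.6727        63.3634
  6        18.75        11.7177        70.3062
  7        18.75        10.8347        75.8427
  8        18.75        10.0182        80.1455
  9        18.75         9.2632        83.3691
  10      518.75       236.9697     2,369.6973
  Σ                    353.3718     2,891.4118
Price P = Σ PV = 353.3718.
Macaulay duration = Σ(t·PV) / P = 2,891.4118 / 353.3718 = 8.18235 years.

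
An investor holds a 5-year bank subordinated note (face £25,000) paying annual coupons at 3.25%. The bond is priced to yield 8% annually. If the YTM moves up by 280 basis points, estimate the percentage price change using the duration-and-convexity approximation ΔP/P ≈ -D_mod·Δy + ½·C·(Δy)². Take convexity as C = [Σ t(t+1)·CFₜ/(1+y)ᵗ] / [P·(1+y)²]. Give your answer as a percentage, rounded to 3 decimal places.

With y = 0.08:
  t   CF        PV=CF/(1+0.08)^t    t·PV        t(t+1)·PV
  1       812.50       752.3148       752.3148       1,504.6296
  2       812.50       696.5878     1,393.1756       4,179.5267
  3       812.50       644.9887     1,934.9661       7,739.8643
  4       812.50       597.2118     2,388.8470      11,944.2351
  5    25,812.50    17,567.5538    87,837.7689     527,026.6132
  Σ                 20,258.6568    94,307.0724     552,394.8690
P = 20,258.6568; D_Mac = 4.65515 yrs; D_mod = 4.31032 yrs; C = 23.37715.
Duration effect: -4.31032 × (+0.028) = -0.120689
Convexity effect: 0.5 × 23.37715 × (0.028)² = +0.0091638
ΔP/P ≈ -0.120689 + 0.0091638 = -0.111525 = -11.1525%.

-11.153%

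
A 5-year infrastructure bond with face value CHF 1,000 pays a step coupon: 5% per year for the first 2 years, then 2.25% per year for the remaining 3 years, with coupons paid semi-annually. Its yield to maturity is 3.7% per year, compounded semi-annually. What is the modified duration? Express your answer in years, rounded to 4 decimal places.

4.4769 years

Periodic yield y = 0.0185. First find Macaulay duration:
  t   CF        PV=CF/(1+0.0185)^t    t·PV
  1        25.00        24.5459        24.5459
  2        25.00        24.1000        48.2001
  3        25.00        23.6623        70.9869
  4        25.00        23.2325        92.9300
  5        11.25        10.2647        51.3236
  6        11.25        10.0783        60.4697
  7        11.25         9.8952        69.2665
  8        11.25         9.7155        77.7238
  9        11.25         9.5390        85.8511
  10    1,011.25       841.8761     8,418.7614
  Σ                    986.9096     9,000.0590
P = 986.9096; Macaulay duration = 9,000.0590 / 986.9096 = 9.11944 half-year periods = 4.55972 years.
Modified duration = D_Mac / (1 + y) = 4.55972 / 1.0185 = 4.47690 years.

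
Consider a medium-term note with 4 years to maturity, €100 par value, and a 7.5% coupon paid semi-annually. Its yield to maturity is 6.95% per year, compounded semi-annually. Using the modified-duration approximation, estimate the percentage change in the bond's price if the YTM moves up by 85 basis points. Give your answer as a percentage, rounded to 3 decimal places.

-2.903%

Periodic yield y = 0.03475. Modified duration first:
  t   CF        PV=CF/(1+0.03475)^t    t·PV
  1         3.75         3.6241         3.6241
  2         3.75         3.5024         7.0047
  3         3.75         3.3847        10.1542
  4         3.75         3.2711        13.0843
  5         3.75         3.1612        15.8061
  6         3.75         3.0551        18.3303
  7         3.75         2.9525        20.6672
  8       103.75        78.9414       631.5309
  Σ                    101.8923       720.2017
P = 101.8923; D_Mac = 7.06826 half-year periods = 3.53413 yrs; D_mod = 3.53413/(1+0.03475) = 3.41545 yrs.
ΔP/P ≈ -D_mod · Δy = -3.41545 × (+0.0085) = -0.029031 = -2.9031%.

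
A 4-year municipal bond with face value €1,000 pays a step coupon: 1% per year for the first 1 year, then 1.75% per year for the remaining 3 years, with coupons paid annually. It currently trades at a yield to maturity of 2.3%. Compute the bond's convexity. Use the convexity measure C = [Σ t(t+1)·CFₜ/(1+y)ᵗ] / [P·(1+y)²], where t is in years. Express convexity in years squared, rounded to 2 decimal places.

18.58

With y = 0.023:
  t   CF        PV=CF/(1+0.023)^t    t·PV        t(t+1)·PV
  1        10.00         9.7752         9.7752          19.5503
  2        17.50        16.7219        33.4439         100.3317
  3        17.50        16.3460        49.0380         196.1518
  4     1,017.50       929.0346     3,716.1384      18,580.6918
  Σ                    971.8777     3,808.3954      18,896.7256
P = 971.8777.
Convexity = Σ t(t+1)·PV / [P·(1+y)²] = 18,896.7256 / (971.8777 × 1.046529) = 18.57906.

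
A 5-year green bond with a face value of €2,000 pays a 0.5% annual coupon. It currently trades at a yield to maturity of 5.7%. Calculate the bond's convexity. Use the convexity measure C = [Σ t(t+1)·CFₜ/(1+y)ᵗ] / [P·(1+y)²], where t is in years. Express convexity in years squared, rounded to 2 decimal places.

26.44

With y = 0.057:
  t   CF        PV=CF/(1+0.057)^t    t·PV        t(t+1)·PV
  1        10.00         9.4607         9.4607          18.9215
  2        10.00         8.9506        17.9011          53.7033
  3        10.00         8.4679        25.4037         101.6146
  4        10.00         8.0112        32.0450         160.2249
  5     2,010.00     1,523.4251     7,617.1257      45,702.7545
  Σ                  1,558.3156     7,701.9362      46,037.2189
P = 1,558.3156.
Convexity = Σ t(t+1)·PV / [P·(1+y)²] = 46,037.2189 / (1,558.3156 × 1.117249) = 26.44257.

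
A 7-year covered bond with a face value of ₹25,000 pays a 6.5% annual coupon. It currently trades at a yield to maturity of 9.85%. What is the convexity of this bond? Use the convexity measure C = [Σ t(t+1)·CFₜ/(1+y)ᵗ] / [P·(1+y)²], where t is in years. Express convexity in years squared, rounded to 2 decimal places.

35.28

With y = 0.0985:
  t   CF        PV=CF/(1+0.0985)^t    t·PV        t(t+1)·PV
  1     1,625.00     1,479.2899     1,479.2899       2,958.5799
  2     1,625.00     1,346.6454     2,693.2907       8,079.8722
  3     1,625.00     1,225.8947     3,677.6842      14,710.7369
  4     1,625.00     1,115.9715     4,463.8862      22,319.4309
  5     1,625.00     1,015.9049     5,079.5245      30,477.1473
  6     1,625.00       924.8110     5,548.8661      38,842.0630
  7    26,625.00    13,793.9672    96,557.7701     772,462.1609
  Σ                 20,902.4847   119,500.3119     889,849.9910
P = 20,902.4847.
Convexity = Σ t(t+1)·PV / [P·(1+y)²] = 889,849.9910 / (20,902.4847 × 1.206702) = 35.27920.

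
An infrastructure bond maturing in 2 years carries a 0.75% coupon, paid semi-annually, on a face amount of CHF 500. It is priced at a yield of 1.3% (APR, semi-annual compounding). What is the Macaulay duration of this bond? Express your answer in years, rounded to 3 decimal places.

Periodic yield y = 0.0065. Discount each cash flow and weight by its period:
  t   CF        PV=CF/(1+0.0065)^t    t·PV
  1        1.875         1.8629         1.8629
  2        1.875         1.8509         3.7017
  3        1.875         1.8389         5.5167
  4      501.875       489.0356     1,956.1423
  Σ                    494.5882     1,967.2236
Price P = Σ PV = 494.5882.
Macaulay duration = Σ(t·PV) / P = 1,967.2236 / 494.5882 = 3.97750 half-year periods.
In years: 3.97750 / 2 = 1.98875 years.

1.989 years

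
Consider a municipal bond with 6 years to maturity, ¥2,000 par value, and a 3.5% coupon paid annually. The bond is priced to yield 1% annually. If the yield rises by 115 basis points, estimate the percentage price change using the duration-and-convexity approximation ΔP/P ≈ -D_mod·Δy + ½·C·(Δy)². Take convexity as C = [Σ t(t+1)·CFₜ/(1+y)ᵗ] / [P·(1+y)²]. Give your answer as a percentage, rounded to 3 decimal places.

-6.076%

With y = 0.01:
  t   CF        PV=CF/(1+0.01)^t    t·PV        t(t+1)·PV
  1        70.00        69.3069        69.3069         138.6139
  2        70.00        68.6207       137.2414         411.7243
  3        70.00        67.9413       203.8239         815.2957
  4        70.00        67.2686       269.0745       1,345.3725
  5        70.00        66.6026       333.0130       1,998.0779
  6     2,070.00     1,950.0336    11,700.2018      81,901.4128
  Σ                  2,289.7738    12,712.6616      86,610.4971
P = 2,289.7738; D_Mac = 5.55193 yrs; D_mod = 5.49696 yrs; C = 37.07961.
Duration effect: -5.49696 × (+0.0115) = -0.063215
Convexity effect: 0.5 × 37.07961 × (0.0115)² = +0.0024519
ΔP/P ≈ -0.063215 + 0.0024519 = -0.060763 = -6.0763%.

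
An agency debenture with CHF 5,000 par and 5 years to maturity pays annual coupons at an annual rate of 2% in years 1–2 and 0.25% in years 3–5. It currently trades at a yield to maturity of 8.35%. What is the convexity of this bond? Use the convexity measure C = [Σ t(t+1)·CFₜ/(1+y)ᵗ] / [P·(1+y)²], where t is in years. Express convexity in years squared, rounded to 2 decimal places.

24.38

With y = 0.0835:
  t   CF        PV=CF/(1+0.0835)^t    t·PV        t(t+1)·PV
  1       100.00        92.2935        92.2935         184.5870
  2       100.00        85.1809       170.3618         511.0853
  3        12.50         9.8271        29.4812         117.9246
  4        12.50         9.0697        36.2789         181.3946
  5     5,012.50     3,356.6790    16,783.3948     100,700.3690
  Σ                  3,553.0501    17,111.8102     101,695.3606
P = 3,553.0501.
Convexity = Σ t(t+1)·PV / [P·(1+y)²] = 101,695.3606 / (3,553.0501 × 1.173972) = 24.38046.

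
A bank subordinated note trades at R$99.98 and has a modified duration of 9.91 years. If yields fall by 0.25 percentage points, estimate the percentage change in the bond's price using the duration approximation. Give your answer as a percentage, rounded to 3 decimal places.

Duration approximation: ΔP/P ≈ -D_mod · Δy = -9.91 × (-0.0025) = +0.024775.
As a percentage: +2.4775%.

+2.478%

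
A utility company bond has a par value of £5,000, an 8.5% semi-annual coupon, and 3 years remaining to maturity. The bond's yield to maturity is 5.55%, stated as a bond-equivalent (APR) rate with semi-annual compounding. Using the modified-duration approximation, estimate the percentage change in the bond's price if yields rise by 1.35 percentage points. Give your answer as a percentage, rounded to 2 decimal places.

Periodic yield y = 0.02775. Modified duration first:
  t   CF        PV=CF/(1+0.02775)^t    t·PV
  1       212.50       206.7623       206.7623
  2       212.50       201.1796       402.3592
  3       212.50       195.7476       587.2428
  4       212.50       190.4623       761.8491
  5       212.50       185.3197       926.5983
  6     5,212.50     4,423.0429    26,538.2576
  Σ                  5,402.5145    29,423.0695
P = 5,402.5145; D_Mac = 5.44618 half-year periods = 2.72309 yrs; D_mod = 2.72309/(1+0.02775) = 2.64956 yrs.
ΔP/P ≈ -D_mod · Δy = -2.64956 × (+0.0135) = -0.035769 = -3.5769%.

-3.58%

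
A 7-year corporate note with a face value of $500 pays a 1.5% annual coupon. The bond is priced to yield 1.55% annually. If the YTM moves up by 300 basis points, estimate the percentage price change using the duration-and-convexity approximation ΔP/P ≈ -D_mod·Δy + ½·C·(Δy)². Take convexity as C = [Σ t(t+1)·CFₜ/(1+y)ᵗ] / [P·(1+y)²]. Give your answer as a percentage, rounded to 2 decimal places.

With y = 0.0155:
  t   CF        PV=CF/(1+0.0155)^t    t·PV        t(t+1)·PV
  1         7.50         7.3855         7.3855          14.7710
  2         7.50         7.2728        14.5456          43.6368
  3         7.50         7.1618        21.4854          85.9415
  4         7.50         7.0525        28.2099         141.0495
  5         7.50         6.9448        34.7242         208.3449
  6         7.50         6.8388        41.0330         287.2308
  7       507.50       455.6974     3,189.8818      25,519.0545
  Σ                    498.3536     3,337.2653      26,300.0290
P = 498.3536; D_Mac = 6.69658 yrs; D_mod = 6.59437 yrs; C = 51.17510.
Duration effect: -6.59437 × (+0.03) = -0.197831
Convexity effect: 0.5 × 51.17510 × (0.03)² = +0.0230288
ΔP/P ≈ -0.197831 + 0.0230288 = -0.174802 = -17.4802%.

-17.48%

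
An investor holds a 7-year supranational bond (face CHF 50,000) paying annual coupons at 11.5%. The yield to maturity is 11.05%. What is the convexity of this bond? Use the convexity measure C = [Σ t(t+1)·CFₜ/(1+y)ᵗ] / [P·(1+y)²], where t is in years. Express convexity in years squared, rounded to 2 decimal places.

With y = 0.1105:
  t   CF        PV=CF/(1+0.1105)^t    t·PV        t(t+1)·PV
  1     5,750.00     5,177.8478     5,177.8478      10,355.6956
  2     5,750.00     4,662.6275     9,325.2550      27,975.7649
  3     5,750.00     4,198.6740    12,596.0220      50,384.0880
  4     5,750.00     3,780.8861    15,123.5444      75,617.7218
  5     5,750.00     3,404.6700    17,023.3502     102,140.1015
  6     5,750.00     3,065.8893    18,395.3357     128,767.3499
  7    55,750.00    26,767.9389   187,375.5720   1,499,004.5757
  Σ                 51,058.5336   265,016.9271   1,894,245.2974
P = 51,058.5336.
Convexity = Σ t(t+1)·PV / [P·(1+y)²] = 1,894,245.2974 / (51,058.5336 × 1.233210) = 30.08367.

30.08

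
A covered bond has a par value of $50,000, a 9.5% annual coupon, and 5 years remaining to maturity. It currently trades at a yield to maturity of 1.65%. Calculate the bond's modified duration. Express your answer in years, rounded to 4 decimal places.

4.2604 years

Periodic yield y = 0.0165. First find Macaulay duration:
  t   CF        PV=CF/(1+0.0165)^t    t·PV
  1     4,750.00     4,672.8972     4,672.8972
  2     4,750.00     4,597.0459     9,194.0919
  3     4,750.00     4,522.4259    13,567.2777
  4     4,750.00     4,449.0171    17,796.0685
  5    54,750.00    50,448.3781   252,241.8907
  Σ                 68,689.7643   297,472.2260
P = 68,689.7643; Macaulay duration = 297,472.2260 / 68,689.7643 = 4.33066 years.
Modified duration = D_Mac / (1 + y) = 4.33066 / 1.0165 = 4.26037 years.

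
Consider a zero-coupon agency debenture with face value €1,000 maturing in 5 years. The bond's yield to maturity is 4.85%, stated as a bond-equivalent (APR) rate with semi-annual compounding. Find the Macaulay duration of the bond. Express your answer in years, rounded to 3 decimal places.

A zero-coupon bond has a single cash flow at maturity, so its Macaulay duration equals its maturity: 5 years.
(Equivalently: 10 semi-annual periods ÷ 2 = 5 years.)

5.000 years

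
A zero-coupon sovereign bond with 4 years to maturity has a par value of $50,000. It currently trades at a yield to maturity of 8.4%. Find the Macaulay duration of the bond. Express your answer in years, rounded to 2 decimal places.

A zero-coupon bond has a single cash flow at maturity, so its Macaulay duration equals its maturity: 4 years.

4.00 years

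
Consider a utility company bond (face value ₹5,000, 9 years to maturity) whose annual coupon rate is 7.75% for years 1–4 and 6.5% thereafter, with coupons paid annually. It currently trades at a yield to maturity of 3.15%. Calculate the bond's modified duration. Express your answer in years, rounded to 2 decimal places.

6.93 years

Periodic yield y = 0.0315. First find Macaulay duration:
  t   CF        PV=CF/(1+0.0315)^t    t·PV
  1       387.50       375.6665       375.6665
  2       387.50       364.1944       728.3888
  3       387.50       353.0726     1,059.2178
  4       387.50       342.2904     1,369.1618
  5       325.00       278.3154     1,391.5769
  6       325.00       269.8162     1,618.8970
  7       325.00       261.5765     1,831.0355
  8       325.00       253.5885     2,028.7078
  9     5,325.00     4,028.0655    36,252.5893
  Σ                  6,526.5859    46,655.2413
P = 6,526.5859; Macaulay duration = 46,655.2413 / 6,526.5859 = 7.14849 years.
Modified duration = D_Mac / (1 + y) = 7.14849 / 1.0315 = 6.93019 years.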